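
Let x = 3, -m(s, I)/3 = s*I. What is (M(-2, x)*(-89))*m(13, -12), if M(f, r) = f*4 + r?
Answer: 208260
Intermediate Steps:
m(s, I) = -3*I*s (m(s, I) = -3*s*I = -3*I*s)
M(f, r) = r + 4*f (M(f, r) = 4*f + r = r + 4*f)
(M(-2, x)*(-89))*m(13, -12) = ((3 + 4*(-2))*(-89))*(-3*(-12)*13) = ((3 - 8)*(-89))*468 = -5*(-89)*468 = 445*468 = 208260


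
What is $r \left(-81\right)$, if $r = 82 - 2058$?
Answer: $160056$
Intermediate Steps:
$r = -1976$
$r \left(-81\right) = \left(-1976\right) \left(-81\right) = 160056$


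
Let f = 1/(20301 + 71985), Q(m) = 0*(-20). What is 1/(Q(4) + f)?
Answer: 92286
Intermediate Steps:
Q(m) = 0
f = 1/92286 ≈ 1.0836e-5
1/(Q(4) + f) = 1/(0 + 1/92286) = 1/(1/92286) = 92286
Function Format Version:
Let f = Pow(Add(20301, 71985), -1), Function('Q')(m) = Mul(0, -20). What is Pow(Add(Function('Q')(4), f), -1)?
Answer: 92286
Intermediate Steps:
Function('Q')(m) = 0
f = Rational(1, 92286) (f = Pow(92286, -1) = Rational(1, 92286) ≈ 1.0836e-5)
Pow(Add(Function('Q')(4), f), -1) = Pow(Add(0, Rational(1, 92286)), -1) = Pow(Rational(1, 92286), -1) = 92286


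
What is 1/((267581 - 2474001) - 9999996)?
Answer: -1/12206416 ≈ -8.1924e-8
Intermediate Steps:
1/((267581 - 2474001) - 9999996) = 1/(-2206420 - 9999996) = 1/(-12206416) = -1/12206416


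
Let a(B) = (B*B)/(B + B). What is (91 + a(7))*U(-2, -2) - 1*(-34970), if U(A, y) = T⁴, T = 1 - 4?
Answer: 85249/2 ≈ 42625.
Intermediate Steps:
T = -3
U(A, y) = 81 (U(A, y) = (-3)⁴ = 81)
a(B) = B/2 (a(B) = B²/((2*B)) = B²*(1/(2*B)) = B/2)
(91 + a(7))*U(-2, -2) - 1*(-34970) = (91 + (½)*7)*81 - 1*(-34970) = (91 + 7/2)*81 + 34970 = (189/2)*81 + 34970 = 15309/2 + 34970 = 85249/2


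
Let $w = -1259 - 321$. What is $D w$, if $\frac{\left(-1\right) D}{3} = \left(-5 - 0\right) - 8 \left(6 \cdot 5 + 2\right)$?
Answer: $-1237140$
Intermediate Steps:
$w = -1580$ ($w = -1259 - 321 = -1580$)
$D = 783$ ($D = - 3 \left(\left(-5 - 0\right) - 8 \left(6 \cdot 5 + 2\right)\right) = - 3 \left(\left(-5 + 0\right) - 8 \left(30 + 2\right)\right) = - 3 \left(-5 - 256\right) = \left(-3\right) \left(-261\right) = 783$)
$D w = 783 \left(-1580\right) = -1237140$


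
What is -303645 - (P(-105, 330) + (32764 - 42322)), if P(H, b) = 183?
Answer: -294270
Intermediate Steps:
-303645 - (P(-105, 330) + (32764 - 42322)) = -303645 - (183 + (32764 - 42322)) = -303645 - (183 - 9558) = -303645 - 1*(-9375) = -303645 + 9375 = -294270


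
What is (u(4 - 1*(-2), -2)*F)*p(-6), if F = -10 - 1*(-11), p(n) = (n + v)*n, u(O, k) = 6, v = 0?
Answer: 216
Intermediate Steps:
p(n) = n² (p(n) = (n + 0)*n = n*n = n²)
F = 1 (F = -10 + 11 = 1)
(u(4 - 1*(-2), -2)*F)*p(-6) = (6*1)*(-6)² = 6*36 = 216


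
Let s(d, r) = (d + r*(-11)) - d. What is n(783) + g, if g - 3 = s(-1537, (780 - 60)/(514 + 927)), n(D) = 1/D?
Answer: -255910/102573 ≈ -2.4949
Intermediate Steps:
s(d, r) = -11*r (s(d, r) = (d - 11*r) - d = -11*r)
g = -327/131 (g = 3 - 11*(780 - 60)/(514 + 927) = 3 - 7920/1441 = 3 - 11*720/1441 = 3 - 720/131 = -327/131 ≈ -2.4962)
n(783) + g = 1/783 - 327/131 = -255910/102573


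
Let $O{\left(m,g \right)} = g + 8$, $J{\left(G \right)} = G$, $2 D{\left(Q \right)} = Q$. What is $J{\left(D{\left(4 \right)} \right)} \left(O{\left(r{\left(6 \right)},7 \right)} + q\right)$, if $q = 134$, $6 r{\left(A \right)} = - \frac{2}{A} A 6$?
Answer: $298$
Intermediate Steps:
$D{\left(Q \right)} = \frac{Q}{2}$
$r{\left(A \right)} = -2$ ($r{\left(A \right)} = \frac{- \frac{2}{A} A 6}{6} = \frac{\left(-2\right) 6}{6} = \frac{1}{6} \left(-12\right) = -2$)
$O{\left(m,g \right)} = 8 + g$
$J{\left(D{\left(4 \right)} \right)} \left(O{\left(r{\left(6 \right)},7 \right)} + q\right) = \frac{1}{2} \cdot 4 \left(\left(8 + 7\right) + 134\right) = 2 \left(15 + 134\right) = 2 \cdot 149 = 298$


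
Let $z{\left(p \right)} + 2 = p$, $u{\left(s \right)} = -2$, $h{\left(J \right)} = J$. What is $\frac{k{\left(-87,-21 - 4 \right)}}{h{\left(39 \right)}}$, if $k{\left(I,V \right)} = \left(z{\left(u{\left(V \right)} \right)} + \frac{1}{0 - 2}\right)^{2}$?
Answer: $\frac{27}{52} \approx 0.51923$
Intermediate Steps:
$z{\left(p \right)} = -2 + p$
$k{\left(I,V \right)} = \frac{81}{4}$ ($k{\left(I,V \right)} = \left(\left(-2 - 2\right) + \frac{1}{0 - 2}\right)^{2} = \left(-4 + \frac{1}{-2}\right)^{2} = \left(-4 - \frac{1}{2}\right)^{2} = \left(- \frac{9}{2}\right)^{2} = \frac{81}{4}$)
$\frac{k{\left(-87,-21 - 4 \right)}}{h{\left(39 \right)}} = \frac{81}{4 \cdot 39} = \frac{81}{4} \cdot \frac{1}{39} = \frac{27}{52}$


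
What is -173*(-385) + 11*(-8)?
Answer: 66517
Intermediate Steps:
-173*(-385) + 11*(-8) = 66605 - 88 = 66517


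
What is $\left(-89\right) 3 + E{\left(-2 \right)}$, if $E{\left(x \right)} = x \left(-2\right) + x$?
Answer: $-265$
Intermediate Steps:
$E{\left(x \right)} = - x$ ($E{\left(x \right)} = - 2 x + x = - x$)
$\left(-89\right) 3 + E{\left(-2 \right)} = \left(-89\right) 3 - -2 = -267 + 2 = -265$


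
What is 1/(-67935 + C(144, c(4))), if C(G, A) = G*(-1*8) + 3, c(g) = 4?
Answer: -1/69084 ≈ -1.4475e-5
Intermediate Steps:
C(G, A) = 3 - 8*G (C(G, A) = G*(-8) + 3 = -8*G + 3 = 3 - 8*G)
1/(-67935 + C(144, c(4))) = 1/(-67935 + (3 - 8*144)) = 1/(-67935 + (3 - 1152)) = 1/(-67935 - 1149) = 1/(-69084) = -1/69084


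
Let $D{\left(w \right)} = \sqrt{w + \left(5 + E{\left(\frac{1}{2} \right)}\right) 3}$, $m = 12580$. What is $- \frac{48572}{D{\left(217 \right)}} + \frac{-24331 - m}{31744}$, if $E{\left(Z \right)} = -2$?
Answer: $- \frac{36911}{31744} - \frac{24286 \sqrt{226}}{113} \approx -3232.1$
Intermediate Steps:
$D{\left(w \right)} = \sqrt{9 + w}$ ($D{\left(w \right)} = \sqrt{w + \left(5 - 2\right) 3} = \sqrt{w + 3 \cdot 3} = \sqrt{w + 9} = \sqrt{9 + w}$)
$- \frac{48572}{D{\left(217 \right)}} + \frac{-24331 - m}{31744} = - \frac{48572}{\sqrt{9 + 217}} + \frac{-24331 - 12580}{31744} = - \frac{48572}{\sqrt{226}} + \left(-24331 - 12580\right) \frac{1}{31744} = - 48572 \frac{\sqrt{226}}{226} - \frac{36911}{31744} = - \frac{24286 \sqrt{226}}{113} - \frac{36911}{31744} = - \frac{36911}{31744} - \frac{24286 \sqrt{226}}{113}$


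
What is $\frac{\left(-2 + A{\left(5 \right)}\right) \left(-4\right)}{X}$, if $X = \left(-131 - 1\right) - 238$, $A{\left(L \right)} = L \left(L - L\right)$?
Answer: $- \frac{4}{185} \approx -0.021622$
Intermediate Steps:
$A{\left(L \right)} = 0$ ($A{\left(L \right)} = L 0 = 0$)
$X = -370$ ($X = -132 - 238 = -370$)
$\frac{\left(-2 + A{\left(5 \right)}\right) \left(-4\right)}{X} = \frac{\left(-2 + 0\right) \left(-4\right)}{-370} = \left(-2\right) \left(-4\right) \left(- \frac{1}{370}\right) = 8 \left(- \frac{1}{370}\right) = - \frac{4}{185}$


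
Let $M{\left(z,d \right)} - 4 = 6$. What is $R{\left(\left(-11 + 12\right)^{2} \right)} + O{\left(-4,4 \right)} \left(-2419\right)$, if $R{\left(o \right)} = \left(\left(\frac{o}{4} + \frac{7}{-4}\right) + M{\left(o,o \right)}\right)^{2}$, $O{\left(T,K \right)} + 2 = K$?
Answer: $- \frac{19063}{4} \approx -4765.8$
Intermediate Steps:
$M{\left(z,d \right)} = 10$ ($M{\left(z,d \right)} = 4 + 6 = 10$)
$O{\left(T,K \right)} = -2 + K$
$R{\left(o \right)} = \left(\frac{33}{4} + \frac{o}{4}\right)^{2}$ ($R{\left(o \right)} = \left(\left(\frac{o}{4} + \frac{7}{-4}\right) + 10\right)^{2} = \left(\left(o \frac{1}{4} + 7 \left(- \frac{1}{4}\right)\right) + 10\right)^{2} = \left(\left(\frac{o}{4} - \frac{7}{4}\right) + 10\right)^{2} = \left(\left(- \frac{7}{4} + \frac{o}{4}\right) + 10\right)^{2} = \left(\frac{33}{4} + \frac{o}{4}\right)^{2}$)
$R{\left(\left(-11 + 12\right)^{2} \right)} + O{\left(-4,4 \right)} \left(-2419\right) = \frac{\left(33 + \left(-11 + 12\right)^{2}\right)^{2}}{16} + \left(-2 + 4\right) \left(-2419\right) = \frac{\left(33 + 1^{2}\right)^{2}}{16} + 2 \left(-2419\right) = \frac{\left(33 + 1\right)^{2}}{16} - 4838 = \frac{34^{2}}{16} - 4838 = \frac{1}{16} \cdot 1156 - 4838 = \frac{289}{4} - 4838 = - \frac{19063}{4}$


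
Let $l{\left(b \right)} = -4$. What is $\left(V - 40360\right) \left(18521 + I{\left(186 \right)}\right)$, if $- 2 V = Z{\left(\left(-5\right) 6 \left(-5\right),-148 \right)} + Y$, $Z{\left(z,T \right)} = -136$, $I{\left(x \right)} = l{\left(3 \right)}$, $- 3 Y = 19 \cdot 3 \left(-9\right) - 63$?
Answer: $-747864596$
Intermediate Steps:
$Y = 192$ ($Y = - \frac{19 \cdot 3 \left(-9\right) - 63}{3} = - \frac{19 \left(-27\right) - 63}{3} = - \frac{-513 - 63}{3} = \left(- \frac{1}{3}\right) \left(-576\right) = 192$)
$I{\left(x \right)} = -4$
$V = -28$ ($V = - \frac{-136 + 192}{2} = \left(- \frac{1}{2}\right) 56 = -28$)
$\left(V - 40360\right) \left(18521 + I{\left(186 \right)}\right) = \left(-28 - 40360\right) \left(18521 - 4\right) = \left(-40388\right) 18517 = -747864596$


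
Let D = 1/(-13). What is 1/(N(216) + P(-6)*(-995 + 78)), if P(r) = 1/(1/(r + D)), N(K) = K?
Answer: 13/75251 ≈ 0.00017276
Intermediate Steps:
D = -1/13 ≈ -0.076923
P(r) = -1/13 + r (P(r) = 1/(1/(r - 1/13)) = 1/(1/(-1/13 + r)) = -1/13 + r)
1/(N(216) + P(-6)*(-995 + 78)) = 1/(216 + (-1/13 - 6)*(-995 + 78)) = 1/(216 - 79/13*(-917)) = 1/(216 + 72443/13) = 1/(75251/13) = 13/75251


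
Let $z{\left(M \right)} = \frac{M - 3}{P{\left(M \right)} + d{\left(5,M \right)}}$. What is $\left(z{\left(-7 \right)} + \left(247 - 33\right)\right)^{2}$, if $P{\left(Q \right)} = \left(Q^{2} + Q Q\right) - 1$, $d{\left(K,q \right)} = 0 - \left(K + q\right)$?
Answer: $\frac{448422976}{9801} \approx 45753.0$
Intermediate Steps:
$d{\left(K,q \right)} = - K - q$ ($d{\left(K,q \right)} = 0 - \left(K + q\right) = - K - q$)
$P{\left(Q \right)} = -1 + 2 Q^{2}$ ($P{\left(Q \right)} = \left(Q^{2} + Q^{2}\right) - 1 = 2 Q^{2} - 1 = -1 + 2 Q^{2}$)
$z{\left(M \right)} = \frac{-3 + M}{-6 - M + 2 M^{2}}$ ($z{\left(M \right)} = \frac{M - 3}{\left(-1 + 2 M^{2}\right) - \left(5 + M\right)} = \frac{-3 + M}{\left(-1 + 2 M^{2}\right) - \left(5 + M\right)} = \frac{-3 + M}{-6 - M + 2 M^{2}}$)
$\left(z{\left(-7 \right)} + \left(247 - 33\right)\right)^{2} = \left(\frac{3 - -7}{6 - 7 - 2 \left(-7\right)^{2}} + \left(247 - 33\right)\right)^{2} = \left(\frac{3 + 7}{6 - 7 - 98} + 214\right)^{2} = \left(\frac{1}{6 - 7 - 98} \cdot 10 + 214\right)^{2} = \left(\frac{1}{-99} \cdot 10 + 214\right)^{2} = \left(\left(- \frac{1}{99}\right) 10 + 214\right)^{2} = \left(- \frac{10}{99} + 214\right)^{2} = \left(\frac{21176}{99}\right)^{2} = \frac{448422976}{9801}$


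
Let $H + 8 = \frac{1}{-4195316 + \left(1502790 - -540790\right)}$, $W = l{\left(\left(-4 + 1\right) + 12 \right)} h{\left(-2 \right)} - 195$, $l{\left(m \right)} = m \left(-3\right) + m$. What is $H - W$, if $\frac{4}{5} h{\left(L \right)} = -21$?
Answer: $- \frac{614320629}{2151736} \approx -285.5$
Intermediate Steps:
$h{\left(L \right)} = - \frac{105}{4}$ ($h{\left(L \right)} = \frac{5}{4} \left(-21\right) = - \frac{105}{4}$)
$l{\left(m \right)} = - 2 m$ ($l{\left(m \right)} = - 3 m + m = - 2 m$)
$W = \frac{555}{2}$ ($W = - 2 \left(\left(-4 + 1\right) + 12\right) \left(- \frac{105}{4}\right) - 195 = - 2 \left(-3 + 12\right) \left(- \frac{105}{4}\right) - 195 = \left(-2\right) 9 \left(- \frac{105}{4}\right) - 195 = \left(-18\right) \left(- \frac{105}{4}\right) - 195 = \frac{945}{2} - 195 = \frac{555}{2} \approx 277.5$)
$H = - \frac{17213889}{2151736}$ ($H = -8 + \frac{1}{-4195316 + \left(1502790 - -540790\right)} = -8 + \frac{1}{-4195316 + \left(1502790 + 540790\right)} = -8 + \frac{1}{-4195316 + 2043580} = -8 + \frac{1}{-2151736} = -8 - \frac{1}{2151736} = - \frac{17213889}{2151736} \approx -8.0$)
$H - W = - \frac{17213889}{2151736} - \frac{555}{2} = - \frac{614320629}{2151736}$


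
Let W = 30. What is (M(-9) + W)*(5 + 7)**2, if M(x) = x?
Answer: 3024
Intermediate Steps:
(M(-9) + W)*(5 + 7)**2 = (-9 + 30)*(5 + 7)**2 = 21*12**2 = 21*144 = 3024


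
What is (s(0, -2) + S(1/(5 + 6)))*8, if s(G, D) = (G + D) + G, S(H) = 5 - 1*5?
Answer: -16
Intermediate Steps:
S(H) = 0 (S(H) = 5 - 5 = 0)
s(G, D) = D + 2*G (s(G, D) = (D + G) + G = D + 2*G)
(s(0, -2) + S(1/(5 + 6)))*8 = ((-2 + 2*0) + 0)*8 = ((-2 + 0) + 0)*8 = (-2 + 0)*8 = -2*8 = -16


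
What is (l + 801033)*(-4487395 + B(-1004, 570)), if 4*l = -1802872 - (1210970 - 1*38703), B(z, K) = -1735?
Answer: -513989673045/2 ≈ -2.5699e+11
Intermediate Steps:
l = -2975139/4 (l = (-1802872 - (1210970 - 1*38703))/4 = (-1802872 - (1210970 - 38703))/4 = (-1802872 - 1*1172267)/4 = (-1802872 - 1172267)/4 = (¼)*(-2975139) = -2975139/4 ≈ -7.4379e+5)
(l + 801033)*(-4487395 + B(-1004, 570)) = (-2975139/4 + 801033)*(-4487395 - 1735) = (228993/4)*(-4489130) = -513989673045/2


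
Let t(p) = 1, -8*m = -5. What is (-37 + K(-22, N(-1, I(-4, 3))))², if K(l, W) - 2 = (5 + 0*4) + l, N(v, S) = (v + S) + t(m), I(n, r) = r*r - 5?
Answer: 2704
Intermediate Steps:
m = 5/8 (m = -⅛*(-5) = 5/8 ≈ 0.62500)
I(n, r) = -5 + r² (I(n, r) = r² - 5 = -5 + r²)
N(v, S) = 1 + S + v (N(v, S) = (v + S) + 1 = (S + v) + 1 = 1 + S + v)
K(l, W) = 7 + l (K(l, W) = 2 + ((5 + 0*4) + l) = 2 + ((5 + 0) + l) = 2 + (5 + l) = 7 + l)
(-37 + K(-22, N(-1, I(-4, 3))))² = (-37 + (7 - 22))² = (-37 - 15)² = (-52)² = 2704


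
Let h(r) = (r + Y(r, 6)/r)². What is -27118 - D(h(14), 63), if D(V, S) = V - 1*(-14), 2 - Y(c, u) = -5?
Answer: -109369/4 ≈ -27342.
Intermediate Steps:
Y(c, u) = 7 (Y(c, u) = 2 - 1*(-5) = 2 + 5 = 7)
h(r) = (r + 7/r)²
D(V, S) = 14 + V (D(V, S) = V + 14 = 14 + V)
-27118 - D(h(14), 63) = -27118 - (14 + (7 + 14²)²/14²) = -27118 - (14 + (7 + 196)²/196) = -27118 - (14 + (1/196)*203²) = -27118 - (14 + (1/196)*41209) = -27118 - (14 + 841/4) = -27118 - 1*897/4 = -27118 - 897/4 = -109369/4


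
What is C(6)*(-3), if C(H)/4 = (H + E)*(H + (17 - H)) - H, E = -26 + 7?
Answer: 2724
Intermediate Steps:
E = -19
C(H) = -1292 + 64*H (C(H) = 4*((H - 19)*(H + (17 - H)) - H) = 4*((-19 + H)*17 - H) = 4*((-323 + 17*H) - H) = 4*(-323 + 16*H) = -1292 + 64*H)
C(6)*(-3) = (-1292 + 64*6)*(-3) = (-1292 + 384)*(-3) = -908*(-3) = 2724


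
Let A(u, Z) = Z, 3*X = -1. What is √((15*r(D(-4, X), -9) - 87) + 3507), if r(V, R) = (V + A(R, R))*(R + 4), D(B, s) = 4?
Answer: √3795 ≈ 61.604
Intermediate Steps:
X = -⅓ (X = (⅓)*(-1) = -⅓ ≈ -0.33333)
r(V, R) = (4 + R)*(R + V) (r(V, R) = (V + R)*(R + 4) = (R + V)*(4 + R) = (4 + R)*(R + V))
√((15*r(D(-4, X), -9) - 87) + 3507) = √((15*((-9)² + 4*(-9) + 4*4 - 9*4) - 87) + 3507) = √((15*(81 - 36 + 16 - 36) - 87) + 3507) = √((15*25 - 87) + 3507) = √((375 - 87) + 3507) = √(288 + 3507) = √3795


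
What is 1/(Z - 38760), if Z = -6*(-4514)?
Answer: -1/11676 ≈ -8.5646e-5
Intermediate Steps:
Z = 27084
1/(Z - 38760) = 1/(27084 - 38760) = 1/(-11676) = -1/11676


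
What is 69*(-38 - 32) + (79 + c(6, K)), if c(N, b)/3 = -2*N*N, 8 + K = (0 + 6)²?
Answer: -4967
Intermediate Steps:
K = 28 (K = -8 + (0 + 6)² = -8 + 6² = -8 + 36 = 28)
c(N, b) = -6*N² (c(N, b) = 3*(-2*N*N) = 3*(-2*N²) = -6*N²)
69*(-38 - 32) + (79 + c(6, K)) = 69*(-38 - 32) + (79 - 6*6²) = 69*(-70) + (79 - 6*36) = -4830 + (79 - 216) = -4830 - 137 = -4967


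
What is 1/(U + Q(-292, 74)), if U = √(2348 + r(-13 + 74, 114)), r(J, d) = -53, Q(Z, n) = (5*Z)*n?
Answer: -21608/2334527861 - 3*√255/11672639305 ≈ -9.2599e-6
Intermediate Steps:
Q(Z, n) = 5*Z*n
U = 3*√255 (U = √(2348 - 53) = √2295 = 3*√255 ≈ 47.906)
1/(U + Q(-292, 74)) = 1/(3*√255 + 5*(-292)*74) = 1/(3*√255 - 108040) = 1/(-108040 + 3*√255)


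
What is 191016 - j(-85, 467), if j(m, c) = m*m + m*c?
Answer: 223486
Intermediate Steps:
j(m, c) = m**2 + c*m
191016 - j(-85, 467) = 191016 - (-85)*(467 - 85) = 191016 - (-85)*382 = 191016 - 1*(-32470) = 191016 + 32470 = 223486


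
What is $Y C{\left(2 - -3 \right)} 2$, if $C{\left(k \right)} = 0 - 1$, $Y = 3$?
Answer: $-6$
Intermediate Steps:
$C{\left(k \right)} = -1$
$Y C{\left(2 - -3 \right)} 2 = 3 \left(-1\right) 2 = \left(-3\right) 2 = -6$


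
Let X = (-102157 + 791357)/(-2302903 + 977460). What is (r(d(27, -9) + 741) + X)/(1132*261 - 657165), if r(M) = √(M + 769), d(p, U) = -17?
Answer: 689200/479429963859 - √1493/361713 ≈ -0.00010539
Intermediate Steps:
X = -689200/1325443 (X = 689200/(-1325443) = 689200*(-1/1325443) = -689200/1325443 ≈ -0.51998)
r(M) = √(769 + M)
(r(d(27, -9) + 741) + X)/(1132*261 - 657165) = (√(769 + (-17 + 741)) - 689200/1325443)/(1132*261 - 657165) = (√(769 + 724) - 689200/1325443)/(295452 - 657165) = (√1493 - 689200/1325443)/(-361713) = (-689200/1325443 + √1493)*(-1/361713) = 689200/479429963859 - √1493/361713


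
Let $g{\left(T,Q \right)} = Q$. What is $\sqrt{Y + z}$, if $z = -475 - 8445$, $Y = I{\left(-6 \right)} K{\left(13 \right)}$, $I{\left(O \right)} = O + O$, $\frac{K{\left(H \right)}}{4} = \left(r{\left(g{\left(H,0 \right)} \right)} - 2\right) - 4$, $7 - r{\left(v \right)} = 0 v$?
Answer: $2 i \sqrt{2242} \approx 94.699 i$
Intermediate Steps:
$r{\left(v \right)} = 7$ ($r{\left(v \right)} = 7 - 0 v = 7 - 0 = 7 + 0 = 7$)
$K{\left(H \right)} = 4$ ($K{\left(H \right)} = 4 \left(\left(7 - 2\right) - 4\right) = 4 \left(5 - 4\right) = 4 \cdot 1 = 4$)
$I{\left(O \right)} = 2 O$
$Y = -48$ ($Y = 2 \left(-6\right) 4 = \left(-12\right) 4 = -48$)
$z = -8920$ ($z = -475 - 8445 = -8920$)
$\sqrt{Y + z} = \sqrt{-48 - 8920} = \sqrt{-8968} = 2 i \sqrt{2242}$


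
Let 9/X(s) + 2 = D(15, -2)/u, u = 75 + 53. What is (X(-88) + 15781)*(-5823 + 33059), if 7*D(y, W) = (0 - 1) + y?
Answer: 54570349196/127 ≈ 4.2969e+8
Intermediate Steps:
u = 128
D(y, W) = -⅐ + y/7 (D(y, W) = ((0 - 1) + y)/7 = (-1 + y)/7 = -⅐ + y/7)
X(s) = -576/127 (X(s) = 9/(-2 + (-⅐ + (⅐)*15)/128) = 9/(-2 + (-⅐ + 15/7)*(1/128)) = 9/(-2 + 2*(1/128)) = 9/(-2 + 1/64) = 9/(-127/64) = 9*(-64/127) = -576/127)
(X(-88) + 15781)*(-5823 + 33059) = (-576/127 + 15781)*(-5823 + 33059) = (2003611/127)*27236 = 54570349196/127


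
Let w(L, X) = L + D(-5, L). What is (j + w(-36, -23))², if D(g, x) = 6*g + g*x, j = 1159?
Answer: 1620529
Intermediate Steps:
w(L, X) = -30 - 4*L (w(L, X) = L - 5*(6 + L) = L + (-30 - 5*L) = -30 - 4*L)
(j + w(-36, -23))² = (1159 + (-30 - 4*(-36)))² = (1159 + (-30 + 144))² = (1159 + 114)² = 1273² = 1620529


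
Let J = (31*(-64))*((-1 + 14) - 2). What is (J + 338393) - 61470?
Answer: 255099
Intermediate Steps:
J = -21824 (J = -1984*(13 - 2) = -1984*11 = -21824)
(J + 338393) - 61470 = (-21824 + 338393) - 61470 = 316569 - 61470 = 255099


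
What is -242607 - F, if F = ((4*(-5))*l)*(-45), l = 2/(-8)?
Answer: -242382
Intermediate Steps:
l = -¼ (l = 2*(-⅛) = -¼ ≈ -0.25000)
F = -225 (F = ((4*(-5))*(-¼))*(-45) = -20*(-¼)*(-45) = 5*(-45) = -225)
-242607 - F = -242607 - 1*(-225) = -242607 + 225 = -242382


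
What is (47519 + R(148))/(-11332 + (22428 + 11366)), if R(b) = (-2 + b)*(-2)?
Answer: 47227/22462 ≈ 2.1025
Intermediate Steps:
R(b) = 4 - 2*b
(47519 + R(148))/(-11332 + (22428 + 11366)) = (47519 + (4 - 2*148))/(-11332 + (22428 + 11366)) = (47519 + (4 - 296))/(-11332 + 33794) = (47519 - 292)/22462 = 47227*(1/22462) = 47227/22462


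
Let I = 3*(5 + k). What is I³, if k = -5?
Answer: 0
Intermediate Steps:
I = 0 (I = 3*(5 - 5) = 3*0 = 0)
I³ = 0³ = 0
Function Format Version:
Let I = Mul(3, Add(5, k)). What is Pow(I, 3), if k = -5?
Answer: 0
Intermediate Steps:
I = 0 (I = Mul(3, Add(5, -5)) = Mul(3, 0) = 0)
Pow(I, 3) = Pow(0, 3) = 0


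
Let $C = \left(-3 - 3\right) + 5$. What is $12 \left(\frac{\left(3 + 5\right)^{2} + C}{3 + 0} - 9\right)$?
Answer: $144$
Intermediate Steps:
$C = -1$ ($C = -6 + 5 = -1$)
$12 \left(\frac{\left(3 + 5\right)^{2} + C}{3 + 0} - 9\right) = 12 \left(\frac{\left(3 + 5\right)^{2} - 1}{3 + 0} - 9\right) = 12 \left(\frac{8^{2} - 1}{3} - 9\right) = 12 \left(\left(64 - 1\right) \frac{1}{3} - 9\right) = 12 \left(63 \cdot \frac{1}{3} - 9\right) = 12 \left(21 - 9\right) = 12 \cdot 12 = 144$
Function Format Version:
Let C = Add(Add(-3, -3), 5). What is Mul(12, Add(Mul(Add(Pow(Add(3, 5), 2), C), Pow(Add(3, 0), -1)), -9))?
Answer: 144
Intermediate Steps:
C = -1 (C = Add(-6, 5) = -1)
Mul(12, Add(Mul(Add(Pow(Add(3, 5), 2), C), Pow(Add(3, 0), -1)), -9)) = Mul(12, Add(Mul(Add(Pow(Add(3, 5), 2), -1), Pow(Add(3, 0), -1)), -9)) = Mul(12, Add(Mul(Add(Pow(8, 2), -1), Pow(3, -1)), -9)) = Mul(12, Add(Mul(Add(64, -1), Rational(1, 3)), -9)) = Mul(12, Add(Mul(63, Rational(1, 3)), -9)) = Mul(12, Add(21, -9)) = Mul(12, 12) = 144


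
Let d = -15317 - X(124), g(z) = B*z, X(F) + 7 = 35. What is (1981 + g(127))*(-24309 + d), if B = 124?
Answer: -703025766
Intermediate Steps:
X(F) = 28 (X(F) = -7 + 35 = 28)
g(z) = 124*z
d = -15345 (d = -15317 - 1*28 = -15317 - 28 = -15345)
(1981 + g(127))*(-24309 + d) = (1981 + 124*127)*(-24309 - 15345) = (1981 + 15748)*(-39654) = 17729*(-39654) = -703025766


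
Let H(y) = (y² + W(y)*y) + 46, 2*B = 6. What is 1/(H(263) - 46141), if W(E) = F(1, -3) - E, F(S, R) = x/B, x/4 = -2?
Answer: -3/140389 ≈ -2.1369e-5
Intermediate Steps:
B = 3 (B = (½)*6 = 3)
x = -8 (x = 4*(-2) = -8)
F(S, R) = -8/3
W(E) = -8/3 - E
H(y) = 46 + y² + y*(-8/3 - y) (H(y) = (y² + (-8/3 - y)*y) + 46 = (y² + y*(-8/3 - y)) + 46 = 46 + y² + y*(-8/3 - y))
1/(H(263) - 46141) = 1/((46 - 8/3*263) - 46141) = 1/((46 - 2104/3) - 46141) = 1/(-1966/3 - 46141) = 1/(-140389/3) = -3/140389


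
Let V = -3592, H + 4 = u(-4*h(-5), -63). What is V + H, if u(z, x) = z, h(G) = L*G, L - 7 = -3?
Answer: -3516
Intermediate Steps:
L = 4 (L = 7 - 3 = 4)
h(G) = 4*G
H = 76 (H = -4 - 16*(-5) = -4 - 4*(-20) = -4 + 80 = 76)
V + H = -3592 + 76 = -3516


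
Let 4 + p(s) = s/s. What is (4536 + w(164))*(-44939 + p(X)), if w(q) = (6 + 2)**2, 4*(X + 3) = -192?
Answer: -206733200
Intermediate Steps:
X = -51 (X = -3 + (1/4)*(-192) = -3 - 48 = -51)
w(q) = 64 (w(q) = 8**2 = 64)
p(s) = -3 (p(s) = -4 + s/s = -4 + 1 = -3)
(4536 + w(164))*(-44939 + p(X)) = (4536 + 64)*(-44939 - 3) = 4600*(-44942) = -206733200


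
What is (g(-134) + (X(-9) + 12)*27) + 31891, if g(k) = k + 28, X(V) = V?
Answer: 31866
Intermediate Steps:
g(k) = 28 + k
(g(-134) + (X(-9) + 12)*27) + 31891 = ((28 - 134) + (-9 + 12)*27) + 31891 = (-106 + 3*27) + 31891 = (-106 + 81) + 31891 = -25 + 31891 = 31866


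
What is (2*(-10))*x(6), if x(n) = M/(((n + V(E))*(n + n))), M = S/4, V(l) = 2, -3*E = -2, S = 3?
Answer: -5/32 ≈ -0.15625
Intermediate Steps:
E = ⅔ (E = -⅓*(-2) = ⅔ ≈ 0.66667)
M = ¾ (M = 3/4 = 3*(¼) = ¾ ≈ 0.75000)
x(n) = 3/(8*n*(2 + n)) (x(n) = 3/(4*(((n + 2)*(n + n)))) = 3/(4*(((2 + n)*(2*n)))) = 3/(4*((2*n*(2 + n)))) = 3*(1/(2*n*(2 + n)))/4 = 3/(8*n*(2 + n)))
(2*(-10))*x(6) = (2*(-10))*((3/8)/(6*(2 + 6))) = -15/(2*6*8) = -20*1/128 = -5/32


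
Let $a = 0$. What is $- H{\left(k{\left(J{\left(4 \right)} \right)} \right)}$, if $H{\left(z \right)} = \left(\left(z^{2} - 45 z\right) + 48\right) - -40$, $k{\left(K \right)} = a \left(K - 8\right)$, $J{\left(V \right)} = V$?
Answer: $-88$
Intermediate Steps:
$k{\left(K \right)} = 0$ ($k{\left(K \right)} = 0 \left(K - 8\right) = 0 \left(-8 + K\right) = 0$)
$H{\left(z \right)} = 88 + z^{2} - 45 z$ ($H{\left(z \right)} = \left(48 + z^{2} - 45 z\right) + 40 = 88 + z^{2} - 45 z$)
$- H{\left(k{\left(J{\left(4 \right)} \right)} \right)} = - (88 + 0^{2} - 0) = - (88 + 0 + 0) = \left(-1\right) 88 = -88$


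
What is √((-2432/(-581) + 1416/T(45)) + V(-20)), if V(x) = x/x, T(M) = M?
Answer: √2783806305/8715 ≈ 6.0541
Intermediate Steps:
V(x) = 1
√((-2432/(-581) + 1416/T(45)) + V(-20)) = √((-2432/(-581) + 1416/45) + 1) = √((-2432*(-1/581) + 1416*(1/45)) + 1) = √((2432/581 + 472/15) + 1) = √(310712/8715 + 1) = √(319427/8715) = √2783806305/8715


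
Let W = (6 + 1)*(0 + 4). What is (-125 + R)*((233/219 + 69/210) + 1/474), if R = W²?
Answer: 556514956/605535 ≈ 919.05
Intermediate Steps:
W = 28 (W = 7*4 = 28)
R = 784 (R = 28² = 784)
(-125 + R)*((233/219 + 69/210) + 1/474) = (-125 + 784)*((233/219 + 69/210) + 1/474) = 659*((233*(1/219) + 69*(1/210)) + 1/474) = 659*((233/219 + 23/70) + 1/474) = 659*(21347/15330 + 1/474) = 659*(844484/605535) = 556514956/605535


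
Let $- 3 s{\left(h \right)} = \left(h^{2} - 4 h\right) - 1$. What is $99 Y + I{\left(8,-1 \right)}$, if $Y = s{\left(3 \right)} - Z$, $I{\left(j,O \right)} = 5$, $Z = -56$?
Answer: $5681$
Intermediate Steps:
$s{\left(h \right)} = \frac{1}{3} - \frac{h^{2}}{3} + \frac{4 h}{3}$ ($s{\left(h \right)} = - \frac{\left(h^{2} - 4 h\right) - 1}{3} = - \frac{-1 + h^{2} - 4 h}{3} = \frac{1}{3} - \frac{h^{2}}{3} + \frac{4 h}{3}$)
$Y = \frac{172}{3}$ ($Y = \left(\frac{1}{3} - \frac{3^{2}}{3} + \frac{4}{3} \cdot 3\right) - -56 = \left(\frac{1}{3} - 3 + 4\right) + 56 = \frac{4}{3} + 56 = \frac{172}{3} \approx 57.333$)
$99 Y + I{\left(8,-1 \right)} = 99 \cdot \frac{172}{3} + 5 = 5676 + 5 = 5681$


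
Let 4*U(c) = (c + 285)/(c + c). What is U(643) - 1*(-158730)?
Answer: 102063506/643 ≈ 1.5873e+5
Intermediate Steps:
U(c) = (285 + c)/(8*c) (U(c) = ((c + 285)/(c + c))/4 = ((285 + c)/((2*c)))/4 = ((285 + c)*(1/(2*c)))/4 = ((285 + c)/(2*c))/4 = (285 + c)/(8*c))
U(643) - 1*(-158730) = (1/8)*(285 + 643)/643 - 1*(-158730) = (1/8)*(1/643)*928 + 158730 = 116/643 + 158730 = 102063506/643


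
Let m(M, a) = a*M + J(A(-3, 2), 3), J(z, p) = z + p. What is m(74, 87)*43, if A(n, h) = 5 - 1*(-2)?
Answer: 277264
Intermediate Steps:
A(n, h) = 7 (A(n, h) = 5 + 2 = 7)
J(z, p) = p + z
m(M, a) = 10 + M*a (m(M, a) = a*M + (3 + 7) = M*a + 10 = 10 + M*a)
m(74, 87)*43 = (10 + 74*87)*43 = (10 + 6438)*43 = 6448*43 = 277264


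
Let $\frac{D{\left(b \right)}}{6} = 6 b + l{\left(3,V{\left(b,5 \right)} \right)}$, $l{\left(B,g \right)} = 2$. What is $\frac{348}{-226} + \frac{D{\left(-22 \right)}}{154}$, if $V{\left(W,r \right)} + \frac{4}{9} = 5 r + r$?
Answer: $- \frac{57468}{8701} \approx -6.6048$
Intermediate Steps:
$V{\left(W,r \right)} = - \frac{4}{9} + 6 r$ ($V{\left(W,r \right)} = - \frac{4}{9} + \left(5 r + r\right) = - \frac{4}{9} + 6 r$)
$D{\left(b \right)} = 12 + 36 b$ ($D{\left(b \right)} = 6 \left(6 b + 2\right) = 6 \left(2 + 6 b\right) = 12 + 36 b$)
$\frac{348}{-226} + \frac{D{\left(-22 \right)}}{154} = \frac{348}{-226} + \frac{12 + 36 \left(-22\right)}{154} = 348 \left(- \frac{1}{226}\right) + \left(12 - 792\right) \frac{1}{154} = - \frac{174}{113} - \frac{390}{77} = - \frac{57468}{8701}$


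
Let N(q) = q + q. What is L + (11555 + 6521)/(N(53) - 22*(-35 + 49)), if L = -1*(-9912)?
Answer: 992074/101 ≈ 9822.5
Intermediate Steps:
N(q) = 2*q
L = 9912
L + (11555 + 6521)/(N(53) - 22*(-35 + 49)) = 9912 + (11555 + 6521)/(2*53 - 22*(-35 + 49)) = 9912 + 18076/(106 - 22*14) = 9912 + 18076/(106 - 308) = 9912 + 18076/(-202) = 9912 + 18076*(-1/202) = 9912 - 9038/101 = 992074/101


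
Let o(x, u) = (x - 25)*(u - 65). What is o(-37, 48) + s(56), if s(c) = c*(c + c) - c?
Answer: 7270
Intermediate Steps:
o(x, u) = (-65 + u)*(-25 + x) (o(x, u) = (-25 + x)*(-65 + u) = (-65 + u)*(-25 + x))
s(c) = -c + 2*c**2 (s(c) = c*(2*c) - c = 2*c**2 - c = -c + 2*c**2)
o(-37, 48) + s(56) = (1625 - 65*(-37) - 25*48 + 48*(-37)) + 56*(-1 + 2*56) = (1625 + 2405 - 1200 - 1776) + 56*(-1 + 112) = 1054 + 56*111 = 1054 + 6216 = 7270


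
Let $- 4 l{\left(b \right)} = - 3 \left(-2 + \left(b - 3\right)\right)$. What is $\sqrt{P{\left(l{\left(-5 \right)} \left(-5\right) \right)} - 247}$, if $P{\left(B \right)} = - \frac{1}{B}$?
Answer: $\frac{i \sqrt{55581}}{15} \approx 15.717 i$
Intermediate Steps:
$l{\left(b \right)} = - \frac{15}{4} + \frac{3 b}{4}$ ($l{\left(b \right)} = - \frac{\left(-3\right) \left(-2 + \left(b - 3\right)\right)}{4} = - \frac{\left(-3\right) \left(-2 + \left(-3 + b\right)\right)}{4} = - \frac{\left(-3\right) \left(-5 + b\right)}{4} = - \frac{15 - 3 b}{4} = - \frac{15}{4} + \frac{3 b}{4}$)
$\sqrt{P{\left(l{\left(-5 \right)} \left(-5\right) \right)} - 247} = \sqrt{- \frac{1}{\left(- \frac{15}{4} + \frac{3}{4} \left(-5\right)\right) \left(-5\right)} - 247} = \sqrt{- \frac{1}{\left(- \frac{15}{4} - \frac{15}{4}\right) \left(-5\right)} - 247} = \sqrt{- \frac{1}{\left(- \frac{15}{2}\right) \left(-5\right)} - 247} = \sqrt{- \frac{1}{\frac{75}{2}} - 247} = \sqrt{\left(-1\right) \frac{2}{75} - 247} = \sqrt{- \frac{2}{75} - 247} = \sqrt{- \frac{18527}{75}} = \frac{i \sqrt{55581}}{15}$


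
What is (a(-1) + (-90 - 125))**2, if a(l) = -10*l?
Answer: 42025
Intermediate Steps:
(a(-1) + (-90 - 125))**2 = (-10*(-1) + (-90 - 125))**2 = (10 - 215)**2 = (-205)**2 = 42025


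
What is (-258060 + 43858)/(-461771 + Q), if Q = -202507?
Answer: 107101/332139 ≈ 0.32246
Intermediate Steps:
(-258060 + 43858)/(-461771 + Q) = (-258060 + 43858)/(-461771 - 202507) = -214202/(-664278) = -214202*(-1/664278) = 107101/332139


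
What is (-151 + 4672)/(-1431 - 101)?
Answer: -4521/1532 ≈ -2.9510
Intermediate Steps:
(-151 + 4672)/(-1431 - 101) = 4521/(-1532) = 4521*(-1/1532) = -4521/1532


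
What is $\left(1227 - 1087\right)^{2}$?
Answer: $19600$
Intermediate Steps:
$\left(1227 - 1087\right)^{2} = 140^{2} = 19600$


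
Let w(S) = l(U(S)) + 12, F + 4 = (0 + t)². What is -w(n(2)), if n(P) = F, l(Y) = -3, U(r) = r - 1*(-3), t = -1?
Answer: -9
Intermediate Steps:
U(r) = 3 + r (U(r) = r + 3 = 3 + r)
F = -3 (F = -4 + (0 - 1)² = -4 + (-1)² = -4 + 1 = -3)
n(P) = -3
w(S) = 9 (w(S) = -3 + 12 = 9)
-w(n(2)) = -1*9 = -9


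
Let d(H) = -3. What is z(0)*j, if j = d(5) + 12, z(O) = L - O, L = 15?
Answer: 135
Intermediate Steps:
z(O) = 15 - O
j = 9 (j = -3 + 12 = 9)
z(0)*j = (15 - 1*0)*9 = (15 + 0)*9 = 15*9 = 135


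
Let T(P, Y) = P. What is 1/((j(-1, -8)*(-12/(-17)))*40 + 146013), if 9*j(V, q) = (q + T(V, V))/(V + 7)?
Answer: 17/2482141 ≈ 6.8489e-6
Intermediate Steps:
j(V, q) = (V + q)/(9*(7 + V)) (j(V, q) = ((q + V)/(V + 7))/9 = ((V + q)/(7 + V))/9 = (V + q)/(9*(7 + V)))
1/((j(-1, -8)*(-12/(-17)))*40 + 146013) = 1/((((-1 - 8)/(9*(7 - 1)))*(-12/(-17)))*40 + 146013) = 1/((((⅑)*(-9)/6)*(-12*(-1/17)))*40 + 146013) = 1/((((⅑)*(⅙)*(-9))*(12/17))*40 + 146013) = 1/(-⅙*12/17*40 + 146013) = 1/(-2/17*40 + 146013) = 1/(-80/17 + 146013) = 1/(2482141/17) = 17/2482141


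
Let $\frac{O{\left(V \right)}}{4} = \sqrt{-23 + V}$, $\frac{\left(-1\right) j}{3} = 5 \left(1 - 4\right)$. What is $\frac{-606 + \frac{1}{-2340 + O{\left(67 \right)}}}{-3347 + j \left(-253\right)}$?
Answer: $\frac{829447329}{20164041968} + \frac{\sqrt{11}}{10082020984} \approx 0.041135$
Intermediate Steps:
$j = 45$ ($j = - 3 \cdot 5 \left(1 - 4\right) = - 3 \cdot 5 \left(-3\right) = \left(-3\right) \left(-15\right) = 45$)
$O{\left(V \right)} = 4 \sqrt{-23 + V}$
$\frac{-606 + \frac{1}{-2340 + O{\left(67 \right)}}}{-3347 + j \left(-253\right)} = \frac{-606 + \frac{1}{-2340 + 4 \sqrt{-23 + 67}}}{-3347 + 45 \left(-253\right)} = \frac{-606 + \frac{1}{-2340 + 4 \sqrt{44}}}{-3347 - 11385} = \frac{-606 + \frac{1}{-2340 + 4 \cdot 2 \sqrt{11}}}{-14732} = \left(-606 + \frac{1}{-2340 + 8 \sqrt{11}}\right) \left(- \frac{1}{14732}\right) = \frac{303}{7366} - \frac{1}{14732 \left(-2340 + 8 \sqrt{11}\right)}$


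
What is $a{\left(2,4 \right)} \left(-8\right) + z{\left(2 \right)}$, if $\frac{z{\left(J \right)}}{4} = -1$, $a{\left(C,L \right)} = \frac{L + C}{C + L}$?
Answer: $-12$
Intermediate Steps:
$a{\left(C,L \right)} = 1$ ($a{\left(C,L \right)} = \frac{C + L}{C + L} = 1$)
$z{\left(J \right)} = -4$ ($z{\left(J \right)} = 4 \left(-1\right) = -4$)
$a{\left(2,4 \right)} \left(-8\right) + z{\left(2 \right)} = 1 \left(-8\right) - 4 = -8 - 4 = -12$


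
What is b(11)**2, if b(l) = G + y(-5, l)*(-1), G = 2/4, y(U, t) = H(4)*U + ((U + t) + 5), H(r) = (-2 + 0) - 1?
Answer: 2601/4 ≈ 650.25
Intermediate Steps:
H(r) = -3 (H(r) = -2 - 1 = -3)
y(U, t) = 5 + t - 2*U (y(U, t) = -3*U + ((U + t) + 5) = -3*U + (5 + U + t) = 5 + t - 2*U)
G = 1/2 (G = 2*(1/4) = 1/2 ≈ 0.50000)
b(l) = -29/2 - l (b(l) = 1/2 + (5 + l - 2*(-5))*(-1) = 1/2 + (5 + l + 10)*(-1) = 1/2 + (15 + l)*(-1) = 1/2 + (-15 - l) = -29/2 - l)
b(11)**2 = (-29/2 - 1*11)**2 = (-29/2 - 11)**2 = (-51/2)**2 = 2601/4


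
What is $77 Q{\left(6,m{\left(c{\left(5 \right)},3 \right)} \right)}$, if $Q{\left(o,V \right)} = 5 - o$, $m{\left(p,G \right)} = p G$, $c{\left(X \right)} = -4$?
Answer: $-77$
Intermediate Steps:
$m{\left(p,G \right)} = G p$
$77 Q{\left(6,m{\left(c{\left(5 \right)},3 \right)} \right)} = 77 \left(5 - 6\right) = 77 \left(-1\right) = -77$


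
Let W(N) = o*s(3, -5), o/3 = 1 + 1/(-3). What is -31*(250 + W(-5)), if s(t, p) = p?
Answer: -7440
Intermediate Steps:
o = 2 (o = 3*(1 + 1/(-3)) = 3*(1 - ⅓) = 3*(⅔) = 2)
W(N) = -10 (W(N) = 2*(-5) = -10)
-31*(250 + W(-5)) = -31*(250 - 10) = -31*240 = -7440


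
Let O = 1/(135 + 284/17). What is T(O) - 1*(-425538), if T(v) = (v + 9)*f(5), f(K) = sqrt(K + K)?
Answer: 425538 + 23228*sqrt(10)/2579 ≈ 4.2557e+5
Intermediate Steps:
f(K) = sqrt(2)*sqrt(K) (f(K) = sqrt(2*K) = sqrt(2)*sqrt(K))
O = 17/2579 (O = 1/(135 + 284*(1/17)) = 1/(135 + 284/17) = 1/(2579/17) = 17/2579 ≈ 0.0065917)
T(v) = sqrt(10)*(9 + v) (T(v) = (v + 9)*(sqrt(2)*sqrt(5)) = (9 + v)*sqrt(10) = sqrt(10)*(9 + v))
T(O) - 1*(-425538) = sqrt(10)*(9 + 17/2579) - 1*(-425538) = sqrt(10)*(23228/2579) + 425538 = 23228*sqrt(10)/2579 + 425538 = 425538 + 23228*sqrt(10)/2579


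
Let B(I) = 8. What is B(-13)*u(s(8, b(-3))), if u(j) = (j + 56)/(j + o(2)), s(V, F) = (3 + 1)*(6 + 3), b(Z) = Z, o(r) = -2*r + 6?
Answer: 368/19 ≈ 19.368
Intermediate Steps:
o(r) = 6 - 2*r
s(V, F) = 36 (s(V, F) = 4*9 = 36)
u(j) = (56 + j)/(2 + j) (u(j) = (j + 56)/(j + (6 - 2*2)) = (56 + j)/(j + (6 - 4)) = (56 + j)/(j + 2) = (56 + j)/(2 + j))
B(-13)*u(s(8, b(-3))) = 8*((56 + 36)/(2 + 36)) = 8*(92/38) = 8*((1/38)*92) = 8*(46/19) = 368/19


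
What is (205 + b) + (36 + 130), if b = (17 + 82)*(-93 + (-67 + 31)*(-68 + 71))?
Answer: -19528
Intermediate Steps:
b = -19899 (b = 99*(-93 - 36*3) = 99*(-93 - 108) = 99*(-201) = -19899)
(205 + b) + (36 + 130) = (205 - 19899) + (36 + 130) = -19694 + 166 = -19528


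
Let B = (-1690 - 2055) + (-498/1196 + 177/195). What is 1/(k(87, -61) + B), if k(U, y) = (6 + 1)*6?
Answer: -230/851577 ≈ -0.00027009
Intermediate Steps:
k(U, y) = 42 (k(U, y) = 7*6 = 42)
B = -861237/230 (B = -3745 + (-498*1/1196 + 177*(1/195)) = -3745 + (-249/598 + 59/65) = -3745 + 113/230 = -861237/230 ≈ -3744.5)
1/(k(87, -61) + B) = 1/(42 - 861237/230) = 1/(-851577/230) = -230/851577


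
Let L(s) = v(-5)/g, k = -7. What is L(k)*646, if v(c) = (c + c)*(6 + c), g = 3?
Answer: -6460/3 ≈ -2153.3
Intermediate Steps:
v(c) = 2*c*(6 + c) (v(c) = (2*c)*(6 + c) = 2*c*(6 + c))
L(s) = -10/3 (L(s) = (2*(-5)*(6 - 5))/3 = (2*(-5)*1)*(⅓) = -10*⅓ = -10/3)
L(k)*646 = -10/3*646 = -6460/3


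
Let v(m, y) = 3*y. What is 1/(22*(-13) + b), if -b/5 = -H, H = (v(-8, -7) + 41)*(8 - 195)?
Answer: -1/18986 ≈ -5.2670e-5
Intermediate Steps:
H = -3740 (H = (3*(-7) + 41)*(8 - 195) = (-21 + 41)*(-187) = 20*(-187) = -3740)
b = -18700 (b = -(-5)*(-3740) = -5*3740 = -18700)
1/(22*(-13) + b) = 1/(22*(-13) - 18700) = 1/(-286 - 18700) = 1/(-18986) = -1/18986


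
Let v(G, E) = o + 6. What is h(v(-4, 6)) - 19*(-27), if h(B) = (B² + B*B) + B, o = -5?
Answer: 516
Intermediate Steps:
v(G, E) = 1 (v(G, E) = -5 + 6 = 1)
h(B) = B + 2*B² (h(B) = (B² + B²) + B = 2*B² + B = B + 2*B²)
h(v(-4, 6)) - 19*(-27) = 1*(1 + 2*1) - 19*(-27) = 1*(1 + 2) + 513 = 1*3 + 513 = 3 + 513 = 516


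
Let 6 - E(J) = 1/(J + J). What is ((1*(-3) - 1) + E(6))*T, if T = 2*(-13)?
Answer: -299/6 ≈ -49.833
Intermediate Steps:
T = -26
E(J) = 6 - 1/(2*J) (E(J) = 6 - 1/(J + J) = 6 - 1/(2*J))
((1*(-3) - 1) + E(6))*T = ((1*(-3) - 1) + (6 - ½/6))*(-26) = ((-3 - 1) + (6 - ½*⅙))*(-26) = (-4 + (6 - 1/12))*(-26) = (-4 + 71/12)*(-26) = (23/12)*(-26) = -299/6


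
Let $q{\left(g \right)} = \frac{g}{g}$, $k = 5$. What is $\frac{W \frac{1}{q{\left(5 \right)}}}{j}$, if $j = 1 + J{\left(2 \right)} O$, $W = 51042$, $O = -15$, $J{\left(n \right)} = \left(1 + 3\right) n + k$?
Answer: $- \frac{25521}{97} \approx -263.1$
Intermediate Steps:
$q{\left(g \right)} = 1$
$J{\left(n \right)} = 5 + 4 n$ ($J{\left(n \right)} = \left(1 + 3\right) n + 5 = 4 n + 5 = 5 + 4 n$)
$j = -194$ ($j = 1 + \left(5 + 4 \cdot 2\right) \left(-15\right) = 1 + \left(5 + 8\right) \left(-15\right) = 1 + 13 \left(-15\right) = 1 - 195 = -194$)
$\frac{W \frac{1}{q{\left(5 \right)}}}{j} = \frac{51042 \cdot 1^{-1}}{-194} = 51042 \cdot 1 \left(- \frac{1}{194}\right) = 51042 \left(- \frac{1}{194}\right) = - \frac{25521}{97}$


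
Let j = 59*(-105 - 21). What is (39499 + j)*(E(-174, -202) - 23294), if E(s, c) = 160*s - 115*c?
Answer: -894741760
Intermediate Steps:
j = -7434 (j = 59*(-126) = -7434)
E(s, c) = -115*c + 160*s
(39499 + j)*(E(-174, -202) - 23294) = (39499 - 7434)*((-115*(-202) + 160*(-174)) - 23294) = 32065*((23230 - 27840) - 23294) = 32065*(-4610 - 23294) = 32065*(-27904) = -894741760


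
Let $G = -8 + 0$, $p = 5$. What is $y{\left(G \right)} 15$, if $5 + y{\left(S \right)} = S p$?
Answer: $-675$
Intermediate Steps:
$G = -8$
$y{\left(S \right)} = -5 + 5 S$ ($y{\left(S \right)} = -5 + S 5 = -5 + 5 S$)
$y{\left(G \right)} 15 = \left(-5 + 5 \left(-8\right)\right) 15 = \left(-5 - 40\right) 15 = \left(-45\right) 15 = -675$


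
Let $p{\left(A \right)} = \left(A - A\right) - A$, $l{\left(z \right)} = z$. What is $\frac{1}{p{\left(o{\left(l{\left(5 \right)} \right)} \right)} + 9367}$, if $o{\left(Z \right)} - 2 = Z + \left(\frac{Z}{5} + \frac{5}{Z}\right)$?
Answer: $\frac{1}{9358} \approx 0.00010686$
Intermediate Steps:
$o{\left(Z \right)} = 2 + \frac{5}{Z} + \frac{6 Z}{5}$ ($o{\left(Z \right)} = 2 + \left(Z + \left(\frac{Z}{5} + \frac{5}{Z}\right)\right) = 2 + \left(Z + \left(\frac{5}{Z} + \frac{Z}{5}\right)\right) = 2 + \left(\frac{5}{Z} + \frac{6 Z}{5}\right) = 2 + \frac{5}{Z} + \frac{6 Z}{5}$)
$p{\left(A \right)} = - A$ ($p{\left(A \right)} = 0 - A = - A$)
$\frac{1}{p{\left(o{\left(l{\left(5 \right)} \right)} \right)} + 9367} = \frac{1}{- (2 + \frac{5}{5} + \frac{6}{5} \cdot 5) + 9367} = \frac{1}{- (2 + 5 \cdot \frac{1}{5} + 6) + 9367} = \frac{1}{- (2 + 1 + 6) + 9367} = \frac{1}{\left(-1\right) 9 + 9367} = \frac{1}{-9 + 9367} = \frac{1}{9358}$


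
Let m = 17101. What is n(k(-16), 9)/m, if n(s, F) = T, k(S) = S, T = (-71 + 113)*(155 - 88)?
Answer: 402/2443 ≈ 0.16455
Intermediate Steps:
T = 2814 (T = 42*67 = 2814)
n(s, F) = 2814
n(k(-16), 9)/m = 2814/17101 = 2814*(1/17101) = 402/2443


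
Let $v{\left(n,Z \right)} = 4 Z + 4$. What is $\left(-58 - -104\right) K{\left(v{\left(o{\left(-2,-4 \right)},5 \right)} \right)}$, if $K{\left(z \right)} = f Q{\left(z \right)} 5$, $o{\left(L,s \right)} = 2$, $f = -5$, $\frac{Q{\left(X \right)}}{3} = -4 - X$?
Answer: $96600$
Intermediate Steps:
$Q{\left(X \right)} = -12 - 3 X$ ($Q{\left(X \right)} = 3 \left(-4 - X\right) = -12 - 3 X$)
$v{\left(n,Z \right)} = 4 + 4 Z$
$K{\left(z \right)} = 300 + 75 z$ ($K{\left(z \right)} = - 5 \left(-12 - 3 z\right) 5 = \left(60 + 15 z\right) 5 = 300 + 75 z$)
$\left(-58 - -104\right) K{\left(v{\left(o{\left(-2,-4 \right)},5 \right)} \right)} = \left(-58 - -104\right) \left(300 + 75 \left(4 + 4 \cdot 5\right)\right) = \left(-58 + 104\right) \left(300 + 75 \left(4 + 20\right)\right) = 46 \left(300 + 75 \cdot 24\right) = 46 \left(300 + 1800\right) = 46 \cdot 2100 = 96600$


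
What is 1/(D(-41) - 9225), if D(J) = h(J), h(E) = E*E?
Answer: -1/7544 ≈ -0.00013256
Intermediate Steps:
h(E) = E**2
D(J) = J**2
1/(D(-41) - 9225) = 1/((-41)**2 - 9225) = 1/(1681 - 9225) = 1/(-7544) = -1/7544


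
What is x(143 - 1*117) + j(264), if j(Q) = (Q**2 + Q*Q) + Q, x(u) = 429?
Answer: 140085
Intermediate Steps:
j(Q) = Q + 2*Q**2 (j(Q) = (Q**2 + Q**2) + Q = 2*Q**2 + Q = Q + 2*Q**2)
x(143 - 1*117) + j(264) = 429 + 264*(1 + 2*264) = 429 + 264*(1 + 528) = 429 + 264*529 = 429 + 139656 = 140085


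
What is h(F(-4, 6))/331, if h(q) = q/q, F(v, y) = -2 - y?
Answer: 1/331 ≈ 0.0030211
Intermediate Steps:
h(q) = 1
h(F(-4, 6))/331 = 1/331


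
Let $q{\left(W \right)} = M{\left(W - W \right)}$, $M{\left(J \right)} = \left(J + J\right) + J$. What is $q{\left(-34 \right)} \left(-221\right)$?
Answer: $0$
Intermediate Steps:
$M{\left(J \right)} = 3 J$ ($M{\left(J \right)} = 2 J + J = 3 J$)
$q{\left(W \right)} = 0$ ($q{\left(W \right)} = 3 \left(W - W\right) = 3 \cdot 0 = 0$)
$q{\left(-34 \right)} \left(-221\right) = 0 \left(-221\right) = 0$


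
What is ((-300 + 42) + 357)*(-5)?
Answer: -495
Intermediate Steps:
((-300 + 42) + 357)*(-5) = (-258 + 357)*(-5) = 99*(-5) = -495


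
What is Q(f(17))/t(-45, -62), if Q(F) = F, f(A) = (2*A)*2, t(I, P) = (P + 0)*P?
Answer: 17/961 ≈ 0.017690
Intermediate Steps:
t(I, P) = P**2 (t(I, P) = P*P = P**2)
f(A) = 4*A
Q(f(17))/t(-45, -62) = (4*17)/((-62)**2) = 68/3844 = 68*(1/3844) = 17/961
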